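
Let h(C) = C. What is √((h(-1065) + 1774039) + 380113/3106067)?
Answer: √17105037707350021857/3106067 ≈ 1331.5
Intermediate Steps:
√((h(-1065) + 1774039) + 380113/3106067) = √((-1065 + 1774039) + 380113/3106067) = √(1772974 + 380113*(1/3106067)) = √(1772974 + 380113/3106067) = √(5506976413371/3106067) = √17105037707350021857/3106067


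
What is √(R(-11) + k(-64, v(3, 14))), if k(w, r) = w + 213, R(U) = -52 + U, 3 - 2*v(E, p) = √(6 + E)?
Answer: √86 ≈ 9.2736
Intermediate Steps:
v(E, p) = 3/2 - √(6 + E)/2
k(w, r) = 213 + w
√(R(-11) + k(-64, v(3, 14))) = √((-52 - 11) + (213 - 64)) = √(-63 + 149) = √86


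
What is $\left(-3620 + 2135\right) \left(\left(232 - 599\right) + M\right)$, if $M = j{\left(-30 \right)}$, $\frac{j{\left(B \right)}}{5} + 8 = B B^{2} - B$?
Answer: $200856645$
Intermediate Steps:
$j{\left(B \right)} = -40 - 5 B + 5 B^{3}$ ($j{\left(B \right)} = -40 + 5 \left(B B^{2} - B\right) = -40 + 5 \left(B^{3} - B\right) = -40 + \left(- 5 B + 5 B^{3}\right) = -40 - 5 B + 5 B^{3}$)
$M = -134890$ ($M = -40 - -150 + 5 \left(-30\right)^{3} = -40 + 150 + 5 \left(-27000\right) = -40 + 150 - 135000 = -134890$)
$\left(-3620 + 2135\right) \left(\left(232 - 599\right) + M\right) = \left(-3620 + 2135\right) \left(\left(232 - 599\right) - 134890\right) = - 1485 \left(-367 - 134890\right) = \left(-1485\right) \left(-135257\right) = 200856645$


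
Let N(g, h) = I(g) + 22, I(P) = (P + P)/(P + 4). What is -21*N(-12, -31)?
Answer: -525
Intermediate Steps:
I(P) = 2*P/(4 + P) (I(P) = (2*P)/(4 + P) = 2*P/(4 + P))
N(g, h) = 22 + 2*g/(4 + g) (N(g, h) = 2*g/(4 + g) + 22 = 22 + 2*g/(4 + g))
-21*N(-12, -31) = -168*(11 + 3*(-12))/(4 - 12) = -168*(11 - 36)/(-8) = -168*(-1)*(-25)/8 = -21*25 = -525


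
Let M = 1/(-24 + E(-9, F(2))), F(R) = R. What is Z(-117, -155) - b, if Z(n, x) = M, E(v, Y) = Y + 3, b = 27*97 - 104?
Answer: -47786/19 ≈ -2515.1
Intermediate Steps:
b = 2515 (b = 2619 - 104 = 2515)
E(v, Y) = 3 + Y
M = -1/19 (M = 1/(-24 + (3 + 2)) = 1/(-24 + 5) = 1/(-19) = -1/19 ≈ -0.052632)
Z(n, x) = -1/19
Z(-117, -155) - b = -1/19 - 1*2515 = -1/19 - 2515 = -47786/19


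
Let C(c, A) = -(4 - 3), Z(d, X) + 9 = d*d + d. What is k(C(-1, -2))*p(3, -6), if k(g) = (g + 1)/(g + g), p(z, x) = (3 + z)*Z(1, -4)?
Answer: 0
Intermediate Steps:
Z(d, X) = -9 + d + d**2 (Z(d, X) = -9 + (d*d + d) = -9 + (d**2 + d) = -9 + (d + d**2) = -9 + d + d**2)
p(z, x) = -21 - 7*z (p(z, x) = (3 + z)*(-9 + 1 + 1**2) = (3 + z)*(-9 + 1 + 1) = (3 + z)*(-7) = -21 - 7*z)
C(c, A) = -1 (C(c, A) = -1*1 = -1)
k(g) = (1 + g)/(2*g) (k(g) = (1 + g)/((2*g)) = (1 + g)*(1/(2*g)) = (1 + g)/(2*g))
k(C(-1, -2))*p(3, -6) = ((1/2)*(1 - 1)/(-1))*(-21 - 7*3) = ((1/2)*(-1)*0)*(-21 - 21) = 0*(-42) = 0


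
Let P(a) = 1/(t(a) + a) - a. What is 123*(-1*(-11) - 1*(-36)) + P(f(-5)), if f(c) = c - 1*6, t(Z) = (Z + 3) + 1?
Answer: 104255/18 ≈ 5791.9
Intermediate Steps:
t(Z) = 4 + Z (t(Z) = (3 + Z) + 1 = 4 + Z)
f(c) = -6 + c (f(c) = c - 6 = -6 + c)
P(a) = 1/(4 + 2*a) - a (P(a) = 1/((4 + a) + a) - a = 1/(4 + 2*a) - a)
123*(-1*(-11) - 1*(-36)) + P(f(-5)) = 123*(-1*(-11) - 1*(-36)) + (1 - (-6 - 5)**2 - (-6 - 5)*(4 + (-6 - 5)))/(2*(2 + (-6 - 5))) = 123*(11 + 36) + (1 - 1*(-11)**2 - 1*(-11)*(4 - 11))/(2*(2 - 11)) = 123*47 + (1/2)*(1 - 1*121 - 1*(-11)*(-7))/(-9) = 5781 + (1/2)*(-1/9)*(1 - 121 - 77) = 5781 + (1/2)*(-1/9)*(-197) = 5781 + 197/18 = 104255/18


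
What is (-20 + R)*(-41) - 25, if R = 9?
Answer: 426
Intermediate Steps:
(-20 + R)*(-41) - 25 = (-20 + 9)*(-41) - 25 = -11*(-41) - 25 = 451 - 25 = 426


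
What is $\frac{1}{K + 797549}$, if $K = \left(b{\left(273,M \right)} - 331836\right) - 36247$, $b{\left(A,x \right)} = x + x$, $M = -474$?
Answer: $\frac{1}{428518} \approx 2.3336 \cdot 10^{-6}$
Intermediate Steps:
$b{\left(A,x \right)} = 2 x$
$K = -369031$ ($K = \left(2 \left(-474\right) - 331836\right) - 36247 = \left(-948 - 331836\right) - 36247 = -332784 - 36247 = -369031$)
$\frac{1}{K + 797549} = \frac{1}{-369031 + 797549} = \frac{1}{428518}$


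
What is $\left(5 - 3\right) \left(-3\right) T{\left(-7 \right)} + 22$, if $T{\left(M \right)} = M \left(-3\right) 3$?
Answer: $-356$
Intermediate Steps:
$T{\left(M \right)} = - 9 M$ ($T{\left(M \right)} = - 3 M 3 = - 9 M$)
$\left(5 - 3\right) \left(-3\right) T{\left(-7 \right)} + 22 = \left(5 - 3\right) \left(-3\right) \left(\left(-9\right) \left(-7\right)\right) + 22 = 2 \left(-3\right) 63 + 22 = \left(-6\right) 63 + 22 = -378 + 22 = -356$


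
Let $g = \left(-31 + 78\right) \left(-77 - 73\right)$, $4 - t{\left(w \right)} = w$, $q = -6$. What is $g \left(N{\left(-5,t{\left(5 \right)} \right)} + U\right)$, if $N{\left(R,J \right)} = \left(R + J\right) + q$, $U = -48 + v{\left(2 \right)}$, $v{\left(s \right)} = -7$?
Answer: $472350$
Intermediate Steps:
$t{\left(w \right)} = 4 - w$
$g = -7050$ ($g = 47 \left(-150\right) = -7050$)
$U = -55$ ($U = -48 - 7 = -55$)
$N{\left(R,J \right)} = -6 + J + R$ ($N{\left(R,J \right)} = \left(R + J\right) - 6 = \left(J + R\right) - 6 = -6 + J + R$)
$g \left(N{\left(-5,t{\left(5 \right)} \right)} + U\right) = - 7050 \left(\left(-6 + \left(4 - 5\right) - 5\right) - 55\right) = - 7050 \left(\left(-6 - 1 - 5\right) - 55\right) = - 7050 \left(-12 - 55\right) = \left(-7050\right) \left(-67\right) = 472350$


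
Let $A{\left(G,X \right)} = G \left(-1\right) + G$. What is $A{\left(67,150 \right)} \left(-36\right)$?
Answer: $0$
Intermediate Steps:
$A{\left(G,X \right)} = 0$ ($A{\left(G,X \right)} = - G + G = 0$)
$A{\left(67,150 \right)} \left(-36\right) = 0 \left(-36\right) = 0$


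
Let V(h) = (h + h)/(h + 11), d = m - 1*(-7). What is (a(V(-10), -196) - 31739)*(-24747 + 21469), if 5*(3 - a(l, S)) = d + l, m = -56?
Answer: 519926858/5 ≈ 1.0399e+8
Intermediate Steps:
d = -49 (d = -56 - 1*(-7) = -56 + 7 = -49)
V(h) = 2*h/(11 + h) (V(h) = (2*h)/(11 + h) = 2*h/(11 + h))
a(l, S) = 64/5 - l/5 (a(l, S) = 3 - (-49 + l)/5 = 3 + (49/5 - l/5) = 64/5 - l/5)
(a(V(-10), -196) - 31739)*(-24747 + 21469) = ((64/5 - 2*(-10)/(5*(11 - 10))) - 31739)*(-24747 + 21469) = ((64/5 - 2*(-10)/(5*1)) - 31739)*(-3278) = ((64/5 - 2*(-10)/5) - 31739)*(-3278) = ((64/5 - ⅕*(-20)) - 31739)*(-3278) = ((64/5 + 4) - 31739)*(-3278) = (84/5 - 31739)*(-3278) = -158611/5*(-3278) = 519926858/5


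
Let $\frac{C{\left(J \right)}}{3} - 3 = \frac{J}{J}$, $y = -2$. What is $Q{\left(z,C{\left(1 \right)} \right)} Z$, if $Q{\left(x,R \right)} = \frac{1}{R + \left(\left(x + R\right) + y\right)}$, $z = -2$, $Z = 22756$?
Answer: $\frac{5689}{5} \approx 1137.8$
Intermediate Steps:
$C{\left(J \right)} = 12$ ($C{\left(J \right)} = 9 + 3 \frac{J}{J} = 9 + 3 \cdot 1 = 9 + 3 = 12$)
$Q{\left(x,R \right)} = \frac{1}{-2 + x + 2 R}$ ($Q{\left(x,R \right)} = \frac{1}{R - \left(2 - R - x\right)} = \frac{1}{R + \left(-2 + R + x\right)} = \frac{1}{-2 + x + 2 R}$)
$Q{\left(z,C{\left(1 \right)} \right)} Z = \frac{1}{-2 - 2 + 2 \cdot 12} \cdot 22756 = \frac{1}{-2 - 2 + 24} \cdot 22756 = \frac{1}{20} \cdot 22756 = \frac{5689}{5}$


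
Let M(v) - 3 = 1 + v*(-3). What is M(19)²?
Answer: 2809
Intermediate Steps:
M(v) = 4 - 3*v (M(v) = 3 + (1 + v*(-3)) = 3 + (1 - 3*v) = 4 - 3*v)
M(19)² = (4 - 3*19)² = (4 - 57)² = (-53)² = 2809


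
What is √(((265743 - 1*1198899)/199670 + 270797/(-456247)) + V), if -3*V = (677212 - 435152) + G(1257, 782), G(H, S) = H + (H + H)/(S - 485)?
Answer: I*√13631549187718483107389271870/409944773205 ≈ 284.8*I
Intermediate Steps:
G(H, S) = H + 2*H/(-485 + S) (G(H, S) = H + (2*H)/(-485 + S) = H + 2*H/(-485 + S))
V = -24089221/297 (V = -((677212 - 435152) + 1257*(-483 + 782)/(-485 + 782))/3 = -(242060 + 1257*299/297)/3 = -(242060 + 1257*(1/297)*299)/3 = -(242060 + 125281/99)/3 = -⅓*24089221/99 = -24089221/297 ≈ -81109.)
√(((265743 - 1*1198899)/199670 + 270797/(-456247)) + V) = √(((265743 - 1*1198899)/199670 + 270797/(-456247)) - 24089221/297) = √(((265743 - 1198899)*(1/199670) + 270797*(-1/456247)) - 24089221/297) = √((-933156*1/199670 - 270797/456247) - 24089221/297) = √((-466578/99835 - 270797/456247) - 24089221/297) = √(-239909831261/45549419245 - 24089221/297) = √(-99756479984940242/1229834319615) = I*√13631549187718483107389271870/409944773205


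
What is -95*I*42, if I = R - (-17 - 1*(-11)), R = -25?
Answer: 75810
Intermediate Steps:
I = -19 (I = -25 - (-17 - 1*(-11)) = -25 - (-17 + 11) = -25 - 1*(-6) = -25 + 6 = -19)
-95*I*42 = -95*(-19)*42 = 1805*42 = 75810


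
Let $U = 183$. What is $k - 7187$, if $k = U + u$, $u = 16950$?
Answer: $9946$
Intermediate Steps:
$k = 17133$ ($k = 183 + 16950 = 17133$)
$k - 7187 = 17133 - 7187 = 9946$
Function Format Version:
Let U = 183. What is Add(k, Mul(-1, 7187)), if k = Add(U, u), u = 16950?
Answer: 9946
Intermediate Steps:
k = 17133 (k = Add(183, 16950) = 17133)
Add(k, Mul(-1, 7187)) = Add(17133, Mul(-1, 7187)) = Add(17133, -7187) = 9946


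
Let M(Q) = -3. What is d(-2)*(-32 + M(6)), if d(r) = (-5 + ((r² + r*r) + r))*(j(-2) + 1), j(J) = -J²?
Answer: 105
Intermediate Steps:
d(r) = 15 - 6*r² - 3*r (d(r) = (-5 + ((r² + r*r) + r))*(-1*(-2)² + 1) = (-5 + ((r² + r²) + r))*(-1*4 + 1) = (-5 + (2*r² + r))*(-4 + 1) = (-5 + (r + 2*r²))*(-3) = (-5 + r + 2*r²)*(-3) = 15 - 6*r² - 3*r)
d(-2)*(-32 + M(6)) = (15 - 6*(-2)² - 3*(-2))*(-32 - 3) = (15 - 6*4 + 6)*(-35) = (15 - 24 + 6)*(-35) = -3*(-35) = 105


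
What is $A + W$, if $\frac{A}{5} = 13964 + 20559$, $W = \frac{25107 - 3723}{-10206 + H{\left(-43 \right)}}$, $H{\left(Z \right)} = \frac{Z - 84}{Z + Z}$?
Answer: $\frac{151483186211}{877589} \approx 1.7261 \cdot 10^{5}$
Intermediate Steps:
$H{\left(Z \right)} = \frac{-84 + Z}{2 Z}$
$W = - \frac{1839024}{877589}$ ($W = \frac{25107 - 3723}{-10206 + \frac{-84 - 43}{2 \left(-43\right)}} = \frac{21384}{-10206 + \frac{1}{2} \left(- \frac{1}{43}\right) \left(-127\right)} = \frac{21384}{-10206 + \frac{127}{86}} = \frac{21384}{- \frac{877589}{86}} = 21384 \left(- \frac{86}{877589}\right) = - \frac{1839024}{877589} \approx -2.0955$)
$A = 172615$ ($A = 5 \left(13964 + 20559\right) = 5 \cdot 34523 = 172615$)
$A + W = 172615 - \frac{1839024}{877589} = \frac{151483186211}{877589}$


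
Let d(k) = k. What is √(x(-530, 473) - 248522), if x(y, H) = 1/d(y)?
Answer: I*√69809830330/530 ≈ 498.52*I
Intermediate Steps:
x(y, H) = 1/y
√(x(-530, 473) - 248522) = √(1/(-530) - 248522) = √(-1/530 - 248522) = √(-131716661/530) = I*√69809830330/530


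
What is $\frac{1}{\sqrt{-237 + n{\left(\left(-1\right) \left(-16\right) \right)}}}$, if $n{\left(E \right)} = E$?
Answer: $- \frac{i \sqrt{221}}{221} \approx - 0.067267 i$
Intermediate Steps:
$\frac{1}{\sqrt{-237 + n{\left(\left(-1\right) \left(-16\right) \right)}}} = \frac{1}{\sqrt{-237 - -16}} = \frac{1}{\sqrt{-237 + 16}} = \frac{1}{\sqrt{-221}} = \frac{1}{i \sqrt{221}} = - \frac{i \sqrt{221}}{221}$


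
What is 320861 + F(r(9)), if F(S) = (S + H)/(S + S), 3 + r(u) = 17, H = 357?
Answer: 1283497/4 ≈ 3.2087e+5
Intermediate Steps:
r(u) = 14 (r(u) = -3 + 17 = 14)
F(S) = (357 + S)/(2*S) (F(S) = (S + 357)/(S + S) = (357 + S)/((2*S)) = (357 + S)*(1/(2*S)) = (357 + S)/(2*S))
320861 + F(r(9)) = 320861 + (½)*(357 + 14)/14 = 320861 + (½)*(1/14)*371 = 320861 + 53/4 = 1283497/4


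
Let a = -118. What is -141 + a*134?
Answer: -15953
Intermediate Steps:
-141 + a*134 = -141 - 118*134 = -141 - 15812 = -15953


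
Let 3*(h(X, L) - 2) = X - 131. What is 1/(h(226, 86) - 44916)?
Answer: -3/134647 ≈ -2.2280e-5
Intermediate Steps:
h(X, L) = -125/3 + X/3 (h(X, L) = 2 + (X - 131)/3 = 2 + (-131 + X)/3 = 2 + (-131/3 + X/3) = -125/3 + X/3)
1/(h(226, 86) - 44916) = 1/((-125/3 + (1/3)*226) - 44916) = 1/((-125/3 + 226/3) - 44916) = 1/(101/3 - 44916) = 1/(-134647/3) = -3/134647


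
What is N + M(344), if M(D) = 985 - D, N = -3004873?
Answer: -3004232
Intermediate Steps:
N + M(344) = -3004873 + (985 - 1*344) = -3004873 + (985 - 344) = -3004873 + 641 = -3004232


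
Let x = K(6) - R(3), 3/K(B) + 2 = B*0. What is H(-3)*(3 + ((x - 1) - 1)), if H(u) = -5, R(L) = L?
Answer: 35/2 ≈ 17.500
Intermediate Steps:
K(B) = -3/2 (K(B) = 3/(-2 + B*0) = 3/(-2 + 0) = 3/(-2) = 3*(-½) = -3/2)
x = -9/2 (x = -3/2 - 1*3 = -3/2 - 3 = -9/2 ≈ -4.5000)
H(-3)*(3 + ((x - 1) - 1)) = -5*(3 + ((-9/2 - 1) - 1)) = -5*(3 + (-11/2 - 1)) = -5*(3 - 13/2) = -5*(-7/2) = 35/2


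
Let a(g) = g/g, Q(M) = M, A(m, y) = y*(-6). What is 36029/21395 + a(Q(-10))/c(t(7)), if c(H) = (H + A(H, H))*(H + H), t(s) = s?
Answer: 3526563/2096710 ≈ 1.6820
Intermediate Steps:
A(m, y) = -6*y
c(H) = -10*H² (c(H) = (H - 6*H)*(H + H) = (-5*H)*(2*H) = -10*H²)
a(g) = 1
36029/21395 + a(Q(-10))/c(t(7)) = 36029/21395 + 1/(-10*7²) = 36029*(1/21395) + 1/(-10*49) = 36029/21395 + 1/(-490) = 36029/21395 + 1*(-1/490) = 36029/21395 - 1/490 = 3526563/2096710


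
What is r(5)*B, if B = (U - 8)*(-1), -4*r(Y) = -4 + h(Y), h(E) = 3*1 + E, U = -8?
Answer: -16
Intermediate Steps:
h(E) = 3 + E
r(Y) = ¼ - Y/4 (r(Y) = -(-4 + (3 + Y))/4 = -(-1 + Y)/4 = ¼ - Y/4)
B = 16 (B = (-8 - 8)*(-1) = -16*(-1) = 16)
r(5)*B = (¼ - ¼*5)*16 = (¼ - 5/4)*16 = -1*16 = -16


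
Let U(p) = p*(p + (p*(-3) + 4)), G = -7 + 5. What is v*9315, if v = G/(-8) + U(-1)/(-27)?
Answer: 17595/4 ≈ 4398.8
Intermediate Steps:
G = -2
U(p) = p*(4 - 2*p) (U(p) = p*(p + (-3*p + 4)) = p*(p + (4 - 3*p)) = p*(4 - 2*p))
v = 17/36 (v = -2/(-8) + (2*(-1)*(2 - 1*(-1)))/(-27) = -2*(-⅛) + (2*(-1)*(2 + 1))*(-1/27) = ¼ + (2*(-1)*3)*(-1/27) = ¼ - 6*(-1/27) = ¼ + 2/9 = 17/36 ≈ 0.47222)
v*9315 = (17/36)*9315 = 17595/4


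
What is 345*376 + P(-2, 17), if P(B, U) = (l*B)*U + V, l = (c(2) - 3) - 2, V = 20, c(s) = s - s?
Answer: 129910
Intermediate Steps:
c(s) = 0
l = -5 (l = (0 - 3) - 2 = -3 - 2 = -5)
P(B, U) = 20 - 5*B*U (P(B, U) = (-5*B)*U + 20 = -5*B*U + 20 = 20 - 5*B*U)
345*376 + P(-2, 17) = 345*376 + (20 - 5*(-2)*17) = 129720 + (20 + 170) = 129720 + 190 = 129910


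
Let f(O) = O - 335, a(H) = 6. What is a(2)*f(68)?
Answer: -1602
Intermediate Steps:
f(O) = -335 + O
a(2)*f(68) = 6*(-335 + 68) = 6*(-267) = -1602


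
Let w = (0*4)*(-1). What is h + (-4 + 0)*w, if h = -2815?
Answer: -2815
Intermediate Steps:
w = 0 (w = 0*(-1) = 0)
h + (-4 + 0)*w = -2815 + (-4 + 0)*0 = -2815 - 4*0 = -2815 + 0 = -2815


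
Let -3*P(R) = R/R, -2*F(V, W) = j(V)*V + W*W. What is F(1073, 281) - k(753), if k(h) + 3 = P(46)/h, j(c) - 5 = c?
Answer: -2791331089/4518 ≈ -6.1782e+5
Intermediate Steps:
j(c) = 5 + c
F(V, W) = -W²/2 - V*(5 + V)/2 (F(V, W) = -((5 + V)*V + W*W)/2 = -(V*(5 + V) + W²)/2 = -(W² + V*(5 + V))/2 = -W²/2 - V*(5 + V)/2)
P(R) = -⅓ (P(R) = -R/(3*R) = -⅓*1 = -⅓)
k(h) = -3 - 1/(3*h)
F(1073, 281) - k(753) = (-½*281² - ½*1073*(5 + 1073)) - (-3 - ⅓/753) = (-½*78961 - ½*1073*1078) - (-3 - ⅓*1/753) = (-78961/2 - 578347) - (-3 - 1/2259) = -1235655/2 - 1*(-6778/2259) = -1235655/2 + 6778/2259 = -2791331089/4518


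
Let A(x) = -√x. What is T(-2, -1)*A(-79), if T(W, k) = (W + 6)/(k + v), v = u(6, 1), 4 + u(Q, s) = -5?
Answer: 2*I*√79/5 ≈ 3.5553*I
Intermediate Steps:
u(Q, s) = -9 (u(Q, s) = -4 - 5 = -9)
v = -9
T(W, k) = (6 + W)/(-9 + k) (T(W, k) = (W + 6)/(k - 9) = (6 + W)/(-9 + k))
T(-2, -1)*A(-79) = ((6 - 2)/(-9 - 1))*(-√(-79)) = (4/(-10))*(-I*√79) = (-⅒*4)*(-I*√79) = -(-2)*I*√79/5 = 2*I*√79/5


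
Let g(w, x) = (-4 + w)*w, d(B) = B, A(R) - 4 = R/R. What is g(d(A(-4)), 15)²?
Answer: 25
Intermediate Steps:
A(R) = 5 (A(R) = 4 + R/R = 4 + 1 = 5)
g(w, x) = w*(-4 + w)
g(d(A(-4)), 15)² = (5*(-4 + 5))² = (5*1)² = 5² = 25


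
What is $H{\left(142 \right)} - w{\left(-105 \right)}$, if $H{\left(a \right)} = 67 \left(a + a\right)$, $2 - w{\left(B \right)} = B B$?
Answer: $30051$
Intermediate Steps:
$w{\left(B \right)} = 2 - B^{2}$ ($w{\left(B \right)} = 2 - B B = 2 - B^{2}$)
$H{\left(a \right)} = 134 a$ ($H{\left(a \right)} = 67 \cdot 2 a = 134 a$)
$H{\left(142 \right)} - w{\left(-105 \right)} = 134 \cdot 142 - \left(2 - \left(-105\right)^{2}\right) = 19028 - \left(2 - 11025\right) = 19028 - -11023 = 19028 + 11023 = 30051$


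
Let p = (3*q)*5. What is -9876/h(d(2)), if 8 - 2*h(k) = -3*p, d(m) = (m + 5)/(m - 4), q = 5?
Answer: -19752/233 ≈ -84.773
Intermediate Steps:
d(m) = (5 + m)/(-4 + m)
p = 75 (p = (3*5)*5 = 15*5 = 75)
h(k) = 233/2 (h(k) = 4 - (-3)*75/2 = 4 - ½*(-225) = 4 + 225/2 = 233/2)
-9876/h(d(2)) = -9876/233/2 = -9876*2/233 = -19752/233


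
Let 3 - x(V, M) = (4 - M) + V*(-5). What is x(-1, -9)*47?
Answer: -705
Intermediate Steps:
x(V, M) = -1 + M + 5*V (x(V, M) = 3 - ((4 - M) + V*(-5)) = 3 - ((4 - M) - 5*V) = 3 - (4 - M - 5*V) = 3 + (-4 + M + 5*V) = -1 + M + 5*V)
x(-1, -9)*47 = (-1 - 9 + 5*(-1))*47 = (-1 - 9 - 5)*47 = -15*47 = -705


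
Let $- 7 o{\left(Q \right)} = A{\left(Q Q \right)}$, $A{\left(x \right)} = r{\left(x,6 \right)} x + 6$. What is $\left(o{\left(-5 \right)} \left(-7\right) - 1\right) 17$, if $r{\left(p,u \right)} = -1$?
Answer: $-340$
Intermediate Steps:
$A{\left(x \right)} = 6 - x$ ($A{\left(x \right)} = - x + 6 = 6 - x$)
$o{\left(Q \right)} = - \frac{6}{7} + \frac{Q^{2}}{7}$ ($o{\left(Q \right)} = - \frac{6 - Q Q}{7} = - \frac{6 - Q^{2}}{7} = - \frac{6}{7} + \frac{Q^{2}}{7}$)
$\left(o{\left(-5 \right)} \left(-7\right) - 1\right) 17 = \left(\left(- \frac{6}{7} + \frac{\left(-5\right)^{2}}{7}\right) \left(-7\right) - 1\right) 17 = \left(\left(- \frac{6}{7} + \frac{1}{7} \cdot 25\right) \left(-7\right) - 1\right) 17 = \left(\left(- \frac{6}{7} + \frac{25}{7}\right) \left(-7\right) - 1\right) 17 = \left(\frac{19}{7} \left(-7\right) - 1\right) 17 = \left(-19 - 1\right) 17 = \left(-20\right) 17 = -340$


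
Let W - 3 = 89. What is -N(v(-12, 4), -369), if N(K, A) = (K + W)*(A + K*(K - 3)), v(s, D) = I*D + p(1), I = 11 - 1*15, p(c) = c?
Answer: 7623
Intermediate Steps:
I = -4 (I = 11 - 15 = -4)
W = 92 (W = 3 + 89 = 92)
v(s, D) = 1 - 4*D (v(s, D) = -4*D + 1 = 1 - 4*D)
N(K, A) = (92 + K)*(A + K*(-3 + K)) (N(K, A) = (K + 92)*(A + K*(K - 3)) = (92 + K)*(A + K*(-3 + K)))
-N(v(-12, 4), -369) = -((1 - 4*4)³ - 276*(1 - 4*4) + 89*(1 - 4*4)² + 92*(-369) - 369*(1 - 4*4)) = -((1 - 16)³ - 276*(1 - 16) + 89*(1 - 16)² - 33948 - 369*(1 - 16)) = -((-15)³ - 276*(-15) + 89*(-15)² - 33948 - 369*(-15)) = -(-3375 + 4140 + 89*225 - 33948 + 5535) = -(-3375 + 4140 + 20025 - 33948 + 5535) = -1*(-7623) = 7623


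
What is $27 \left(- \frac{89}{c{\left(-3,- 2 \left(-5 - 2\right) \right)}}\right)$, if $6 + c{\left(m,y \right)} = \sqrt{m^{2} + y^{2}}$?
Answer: $\frac{2403}{6 - \sqrt{205}} \approx -288.9$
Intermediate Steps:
$c{\left(m,y \right)} = -6 + \sqrt{m^{2} + y^{2}}$
$27 \left(- \frac{89}{c{\left(-3,- 2 \left(-5 - 2\right) \right)}}\right) = 27 \left(- \frac{89}{-6 + \sqrt{\left(-3\right)^{2} + \left(- 2 \left(-5 - 2\right)\right)^{2}}}\right) = 27 \left(- \frac{89}{-6 + \sqrt{9 + \left(\left(-2\right) \left(-7\right)\right)^{2}}}\right) = 27 \left(- \frac{89}{-6 + \sqrt{9 + 14^{2}}}\right) = 27 \left(- \frac{89}{-6 + \sqrt{9 + 196}}\right) = 27 \left(- \frac{89}{-6 + \sqrt{205}}\right) = - \frac{2403}{-6 + \sqrt{205}}$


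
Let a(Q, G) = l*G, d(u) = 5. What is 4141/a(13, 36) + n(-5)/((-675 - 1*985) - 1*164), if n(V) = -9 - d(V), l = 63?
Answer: 316039/172368 ≈ 1.8335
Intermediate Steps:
n(V) = -14 (n(V) = -9 - 1*5 = -9 - 5 = -14)
a(Q, G) = 63*G
4141/a(13, 36) + n(-5)/((-675 - 1*985) - 1*164) = 4141/((63*36)) - 14/((-675 - 1*985) - 1*164) = 4141/2268 - 14/((-675 - 985) - 164) = 4141*(1/2268) - 14/(-1660 - 164) = 4141/2268 - 14/(-1824) = 4141/2268 - 14*(-1/1824) = 4141/2268 + 7/912 = 316039/172368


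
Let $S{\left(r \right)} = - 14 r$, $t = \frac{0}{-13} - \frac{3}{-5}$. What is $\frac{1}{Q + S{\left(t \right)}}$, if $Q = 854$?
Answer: $\frac{5}{4228} \approx 0.0011826$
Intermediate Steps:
$t = \frac{3}{5}$ ($t = 0 \left(- \frac{1}{13}\right) - - \frac{3}{5} = 0 + \frac{3}{5} = \frac{3}{5} \approx 0.6$)
$\frac{1}{Q + S{\left(t \right)}} = \frac{1}{854 - \frac{42}{5}} = \frac{1}{\frac{4228}{5}} = \frac{5}{4228}$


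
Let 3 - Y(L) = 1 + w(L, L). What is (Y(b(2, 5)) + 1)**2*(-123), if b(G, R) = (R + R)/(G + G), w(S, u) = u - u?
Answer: -1107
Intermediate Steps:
w(S, u) = 0
b(G, R) = R/G (b(G, R) = (2*R)/((2*G)) = (2*R)*(1/(2*G)) = R/G)
Y(L) = 2 (Y(L) = 3 - (1 + 0) = 3 - 1*1 = 3 - 1 = 2)
(Y(b(2, 5)) + 1)**2*(-123) = (2 + 1)**2*(-123) = 3**2*(-123) = 9*(-123) = -1107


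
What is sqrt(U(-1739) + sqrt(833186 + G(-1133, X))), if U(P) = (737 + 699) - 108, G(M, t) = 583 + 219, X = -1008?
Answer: sqrt(1328 + 2*sqrt(208497)) ≈ 47.342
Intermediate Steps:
G(M, t) = 802
U(P) = 1328 (U(P) = 1436 - 108 = 1328)
sqrt(U(-1739) + sqrt(833186 + G(-1133, X))) = sqrt(1328 + sqrt(833186 + 802)) = sqrt(1328 + sqrt(833988)) = sqrt(1328 + 2*sqrt(208497))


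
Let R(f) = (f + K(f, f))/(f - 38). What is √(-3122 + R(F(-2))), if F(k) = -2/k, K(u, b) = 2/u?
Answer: I*√4274129/37 ≈ 55.876*I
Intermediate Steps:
R(f) = (f + 2/f)/(-38 + f) (R(f) = (f + 2/f)/(f - 38) = (f + 2/f)/(-38 + f))
√(-3122 + R(F(-2))) = √(-3122 + (2 + (-2/(-2))²)/(((-2/(-2)))*(-38 - 2/(-2)))) = √(-3122 + (2 + (-2*(-½))²)/(((-2*(-½)))*(-38 - 2*(-½)))) = √(-3122 + (2 + 1²)/(1*(-38 + 1))) = √(-3122 + 1*(2 + 1)/(-37)) = √(-3122 + 1*(-1/37)*3) = √(-3122 - 3/37) = √(-115517/37) = I*√4274129/37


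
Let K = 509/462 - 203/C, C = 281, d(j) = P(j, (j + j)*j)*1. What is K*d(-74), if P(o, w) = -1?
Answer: -49243/129822 ≈ -0.37931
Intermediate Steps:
d(j) = -1 (d(j) = -1*1 = -1)
K = 49243/129822 (K = 509/462 - 203/281 = 49243/129822 ≈ 0.37931)
K*d(-74) = (49243/129822)*(-1) = -49243/129822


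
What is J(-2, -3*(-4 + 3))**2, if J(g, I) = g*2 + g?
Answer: 36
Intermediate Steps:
J(g, I) = 3*g (J(g, I) = 2*g + g = 3*g)
J(-2, -3*(-4 + 3))**2 = (3*(-2))**2 = (-6)**2 = 36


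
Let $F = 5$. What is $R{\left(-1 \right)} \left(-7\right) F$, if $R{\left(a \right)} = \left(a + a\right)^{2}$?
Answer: $-140$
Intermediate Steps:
$R{\left(a \right)} = 4 a^{2}$ ($R{\left(a \right)} = \left(2 a\right)^{2} = 4 a^{2}$)
$R{\left(-1 \right)} \left(-7\right) F = 4 \left(-1\right)^{2} \left(-7\right) 5 = 4 \cdot 1 \left(-7\right) 5 = 4 \left(-7\right) 5 = \left(-28\right) 5 = -140$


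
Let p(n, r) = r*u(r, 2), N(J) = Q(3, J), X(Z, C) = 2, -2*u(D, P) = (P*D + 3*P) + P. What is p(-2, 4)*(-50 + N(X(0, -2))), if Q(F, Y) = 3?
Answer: 1504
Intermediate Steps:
u(D, P) = -2*P - D*P/2 (u(D, P) = -((P*D + 3*P) + P)/2 = -((D*P + 3*P) + P)/2 = -((3*P + D*P) + P)/2 = -(4*P + D*P)/2 = -2*P - D*P/2)
N(J) = 3
p(n, r) = r*(-4 - r) (p(n, r) = r*(-½*2*(4 + r)) = r*(-4 - r))
p(-2, 4)*(-50 + N(X(0, -2))) = (-1*4*(4 + 4))*(-50 + 3) = -1*4*8*(-47) = -32*(-47) = 1504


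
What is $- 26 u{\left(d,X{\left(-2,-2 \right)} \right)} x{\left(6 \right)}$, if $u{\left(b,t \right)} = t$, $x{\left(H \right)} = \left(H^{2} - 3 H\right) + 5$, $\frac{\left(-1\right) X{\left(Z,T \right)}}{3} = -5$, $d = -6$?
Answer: $-8970$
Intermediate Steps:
$X{\left(Z,T \right)} = 15$ ($X{\left(Z,T \right)} = \left(-3\right) \left(-5\right) = 15$)
$x{\left(H \right)} = 5 + H^{2} - 3 H$
$- 26 u{\left(d,X{\left(-2,-2 \right)} \right)} x{\left(6 \right)} = \left(-26\right) 15 \left(5 + 6^{2} - 18\right) = - 390 \left(5 + 36 - 18\right) = \left(-390\right) 23 = -8970$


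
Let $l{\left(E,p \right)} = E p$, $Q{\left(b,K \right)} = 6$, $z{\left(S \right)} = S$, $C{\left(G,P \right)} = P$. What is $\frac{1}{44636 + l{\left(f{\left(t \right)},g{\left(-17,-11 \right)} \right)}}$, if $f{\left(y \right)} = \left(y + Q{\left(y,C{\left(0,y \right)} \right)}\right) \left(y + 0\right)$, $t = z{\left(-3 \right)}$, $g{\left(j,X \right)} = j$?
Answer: $\frac{1}{44789} \approx 2.2327 \cdot 10^{-5}$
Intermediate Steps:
$t = -3$
$f{\left(y \right)} = y \left(6 + y\right)$ ($f{\left(y \right)} = \left(y + 6\right) \left(y + 0\right) = \left(6 + y\right) y = y \left(6 + y\right)$)
$\frac{1}{44636 + l{\left(f{\left(t \right)},g{\left(-17,-11 \right)} \right)}} = \frac{1}{44636 + - 3 \left(6 - 3\right) \left(-17\right)} = \frac{1}{44636 + \left(-3\right) 3 \left(-17\right)} = \frac{1}{44636 - -153} = \frac{1}{44636 + 153} = \frac{1}{44789}$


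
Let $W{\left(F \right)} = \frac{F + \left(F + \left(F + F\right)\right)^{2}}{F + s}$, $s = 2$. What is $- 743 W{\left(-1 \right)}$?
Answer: $-5944$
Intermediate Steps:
$W{\left(F \right)} = \frac{F + 9 F^{2}}{2 + F}$ ($W{\left(F \right)} = \frac{F + \left(F + \left(F + F\right)\right)^{2}}{F + 2} = \frac{F + \left(F + 2 F\right)^{2}}{2 + F} = \frac{F + \left(3 F\right)^{2}}{2 + F} = \frac{F + 9 F^{2}}{2 + F}$)
$- 743 W{\left(-1 \right)} = - 743 \left(- \frac{1 + 9 \left(-1\right)}{2 - 1}\right) = - 743 \left(- \frac{1 - 9}{1}\right) = - 743 \left(\left(-1\right) 1 \left(-8\right)\right) = \left(-743\right) 8 = -5944$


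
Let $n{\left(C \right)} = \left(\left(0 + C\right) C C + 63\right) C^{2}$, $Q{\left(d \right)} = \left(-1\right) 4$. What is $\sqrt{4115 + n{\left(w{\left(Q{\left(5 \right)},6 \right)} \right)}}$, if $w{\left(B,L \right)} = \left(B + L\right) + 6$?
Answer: $7 \sqrt{835} \approx 202.27$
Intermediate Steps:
$Q{\left(d \right)} = -4$
$w{\left(B,L \right)} = 6 + B + L$
$n{\left(C \right)} = C^{2} \left(63 + C^{3}\right)$ ($n{\left(C \right)} = \left(C C C + 63\right) C^{2} = \left(C^{2} C + 63\right) C^{2} = \left(C^{3} + 63\right) C^{2} = \left(63 + C^{3}\right) C^{2} = C^{2} \left(63 + C^{3}\right)$)
$\sqrt{4115 + n{\left(w{\left(Q{\left(5 \right)},6 \right)} \right)}} = \sqrt{4115 + \left(6 - 4 + 6\right)^{2} \left(63 + \left(6 - 4 + 6\right)^{3}\right)} = \sqrt{4115 + 8^{2} \left(63 + 8^{3}\right)} = \sqrt{4115 + 64 \left(63 + 512\right)} = \sqrt{4115 + 64 \cdot 575} = \sqrt{4115 + 36800} = \sqrt{40915} = 7 \sqrt{835}$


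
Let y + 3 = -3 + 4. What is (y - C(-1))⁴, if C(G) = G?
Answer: 1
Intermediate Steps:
y = -2 (y = -3 + (-3 + 4) = -3 + 1 = -2)
(y - C(-1))⁴ = (-2 - 1*(-1))⁴ = (-2 + 1)⁴ = (-1)⁴ = 1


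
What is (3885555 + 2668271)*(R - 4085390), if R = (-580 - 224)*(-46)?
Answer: -26532548501356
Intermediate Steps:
R = 36984 (R = -804*(-46) = 36984)
(3885555 + 2668271)*(R - 4085390) = (3885555 + 2668271)*(36984 - 4085390) = 6553826*(-4048406) = -26532548501356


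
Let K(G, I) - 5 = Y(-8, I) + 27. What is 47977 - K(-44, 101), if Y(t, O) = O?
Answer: 47844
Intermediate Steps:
K(G, I) = 32 + I (K(G, I) = 5 + (I + 27) = 5 + (27 + I) = 32 + I)
47977 - K(-44, 101) = 47977 - (32 + 101) = 47977 - 1*133 = 47977 - 133 = 47844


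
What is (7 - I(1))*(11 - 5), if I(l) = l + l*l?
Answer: 30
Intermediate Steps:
I(l) = l + l²
(7 - I(1))*(11 - 5) = (7 - (1 + 1))*(11 - 5) = (7 - 2)*6 = 5*6 = 30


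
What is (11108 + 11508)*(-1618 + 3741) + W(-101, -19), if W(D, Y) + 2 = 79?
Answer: 48013845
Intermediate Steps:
W(D, Y) = 77 (W(D, Y) = -2 + 79 = 77)
(11108 + 11508)*(-1618 + 3741) + W(-101, -19) = (11108 + 11508)*(-1618 + 3741) + 77 = 22616*2123 + 77 = 48013768 + 77 = 48013845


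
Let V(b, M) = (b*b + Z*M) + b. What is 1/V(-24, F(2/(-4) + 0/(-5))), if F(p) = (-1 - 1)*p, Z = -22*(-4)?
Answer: 1/640 ≈ 0.0015625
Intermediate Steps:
Z = 88
F(p) = -2*p
V(b, M) = b + b² + 88*M (V(b, M) = (b*b + 88*M) + b = (b² + 88*M) + b = b + b² + 88*M)
1/V(-24, F(2/(-4) + 0/(-5))) = 1/(-24 + (-24)² + 88*(-2*(2/(-4) + 0/(-5)))) = 1/(-24 + 576 + 88*(-2*(2*(-¼) + 0*(-⅕)))) = 1/(-24 + 576 + 88*(-2*(-½ + 0))) = 1/(-24 + 576 + 88*(-2*(-½))) = 1/(-24 + 576 + 88*1) = 1/(-24 + 576 + 88) = 1/640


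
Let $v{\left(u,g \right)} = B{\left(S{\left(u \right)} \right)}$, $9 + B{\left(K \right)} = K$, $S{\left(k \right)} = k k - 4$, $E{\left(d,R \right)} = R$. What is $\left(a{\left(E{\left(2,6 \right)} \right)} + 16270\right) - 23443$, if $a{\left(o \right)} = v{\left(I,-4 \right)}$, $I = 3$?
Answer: $-7177$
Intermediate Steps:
$S{\left(k \right)} = -4 + k^{2}$ ($S{\left(k \right)} = k^{2} - 4 = -4 + k^{2}$)
$B{\left(K \right)} = -9 + K$
$v{\left(u,g \right)} = -13 + u^{2}$ ($v{\left(u,g \right)} = -9 + \left(-4 + u^{2}\right) = -13 + u^{2}$)
$a{\left(o \right)} = -4$ ($a{\left(o \right)} = -13 + 3^{2} = -13 + 9 = -4$)
$\left(a{\left(E{\left(2,6 \right)} \right)} + 16270\right) - 23443 = \left(-4 + 16270\right) - 23443 = 16266 - 23443 = -7177$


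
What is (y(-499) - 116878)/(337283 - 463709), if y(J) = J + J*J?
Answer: -65812/63213 ≈ -1.0411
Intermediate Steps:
y(J) = J + J**2
(y(-499) - 116878)/(337283 - 463709) = (-499*(1 - 499) - 116878)/(337283 - 463709) = (-499*(-498) - 116878)/(-126426) = (248502 - 116878)*(-1/126426) = 131624*(-1/126426) = -65812/63213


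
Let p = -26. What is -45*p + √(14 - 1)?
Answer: 1170 + √13 ≈ 1173.6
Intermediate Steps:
-45*p + √(14 - 1) = -45*(-26) + √(14 - 1) = 1170 + √13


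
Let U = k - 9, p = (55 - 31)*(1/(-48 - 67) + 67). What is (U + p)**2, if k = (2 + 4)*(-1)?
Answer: 33551615241/13225 ≈ 2.5370e+6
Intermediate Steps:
k = -6 (k = 6*(-1) = -6)
p = 184896/115 (p = 24*(1/(-115) + 67) = 24*(-1/115 + 67) = 24*(7704/115) = 184896/115 ≈ 1607.8)
U = -15 (U = -6 - 9 = -15)
(U + p)**2 = (-15 + 184896/115)**2 = (183171/115)**2 = 33551615241/13225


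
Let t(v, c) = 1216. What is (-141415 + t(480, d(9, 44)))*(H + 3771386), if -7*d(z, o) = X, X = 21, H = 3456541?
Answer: -1013348137473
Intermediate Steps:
d(z, o) = -3 (d(z, o) = -⅐*21 = -3)
(-141415 + t(480, d(9, 44)))*(H + 3771386) = (-141415 + 1216)*(3456541 + 3771386) = -140199*7227927 = -1013348137473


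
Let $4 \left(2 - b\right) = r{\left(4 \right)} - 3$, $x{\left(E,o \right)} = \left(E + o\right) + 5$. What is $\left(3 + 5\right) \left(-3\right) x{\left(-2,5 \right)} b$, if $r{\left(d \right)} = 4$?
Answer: $-336$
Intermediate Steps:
$x{\left(E,o \right)} = 5 + E + o$
$b = \frac{7}{4}$ ($b = 2 - \frac{4 - 3}{4} = 2 - \frac{1}{4} = \frac{7}{4} \approx 1.75$)
$\left(3 + 5\right) \left(-3\right) x{\left(-2,5 \right)} b = \left(3 + 5\right) \left(-3\right) \left(5 - 2 + 5\right) \frac{7}{4} = 8 \left(-3\right) 8 \cdot \frac{7}{4} = \left(-24\right) 8 \cdot \frac{7}{4} = \left(-192\right) \frac{7}{4} = -336$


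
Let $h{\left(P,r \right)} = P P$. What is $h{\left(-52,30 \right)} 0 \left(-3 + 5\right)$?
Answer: $0$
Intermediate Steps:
$h{\left(P,r \right)} = P^{2}$
$h{\left(-52,30 \right)} 0 \left(-3 + 5\right) = \left(-52\right)^{2} \cdot 0 \left(-3 + 5\right) = 2704 \cdot 0 \cdot 2 = 2704 \cdot 0 = 0$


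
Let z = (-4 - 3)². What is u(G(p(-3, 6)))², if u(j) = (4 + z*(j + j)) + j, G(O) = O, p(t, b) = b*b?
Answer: 12730624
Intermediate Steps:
p(t, b) = b²
z = 49 (z = (-7)² = 49)
u(j) = 4 + 99*j (u(j) = (4 + 49*(j + j)) + j = (4 + 49*(2*j)) + j = (4 + 98*j) + j = 4 + 99*j)
u(G(p(-3, 6)))² = (4 + 99*6²)² = (4 + 99*36)² = (4 + 3564)² = 3568² = 12730624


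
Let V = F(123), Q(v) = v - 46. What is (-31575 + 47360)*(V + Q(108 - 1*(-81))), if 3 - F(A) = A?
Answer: 363055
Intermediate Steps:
F(A) = 3 - A
Q(v) = -46 + v
V = -120 (V = 3 - 1*123 = 3 - 123 = -120)
(-31575 + 47360)*(V + Q(108 - 1*(-81))) = (-31575 + 47360)*(-120 + (-46 + (108 - 1*(-81)))) = 15785*(-120 + (-46 + (108 + 81))) = 15785*(-120 + (-46 + 189)) = 15785*(-120 + 143) = 15785*23 = 363055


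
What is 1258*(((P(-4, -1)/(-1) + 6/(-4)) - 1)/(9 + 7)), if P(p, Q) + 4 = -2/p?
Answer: 629/8 ≈ 78.625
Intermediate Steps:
P(p, Q) = -4 - 2/p
1258*(((P(-4, -1)/(-1) + 6/(-4)) - 1)/(9 + 7)) = 1258*((((-4 - 2/(-4))/(-1) + 6/(-4)) - 1)/(9 + 7)) = 1258*((((-4 - 2*(-¼))*(-1) + 6*(-¼)) - 1)/16) = 1258*((((-4 + ½)*(-1) - 3/2) - 1)*(1/16)) = 1258*(((-7/2*(-1) - 3/2) - 1)*(1/16)) = 1258*(((7/2 - 3/2) - 1)*(1/16)) = 1258*((2 - 1)*(1/16)) = 1258*(1*(1/16)) = 1258*(1/16) = 629/8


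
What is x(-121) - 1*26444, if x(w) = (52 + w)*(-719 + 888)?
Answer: -38105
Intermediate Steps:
x(w) = 8788 + 169*w (x(w) = (52 + w)*169 = 8788 + 169*w)
x(-121) - 1*26444 = (8788 + 169*(-121)) - 1*26444 = (8788 - 20449) - 26444 = -11661 - 26444 = -38105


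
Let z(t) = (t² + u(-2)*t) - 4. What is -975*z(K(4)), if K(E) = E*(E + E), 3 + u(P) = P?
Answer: -838500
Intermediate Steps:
u(P) = -3 + P
K(E) = 2*E² (K(E) = E*(2*E) = 2*E²)
z(t) = -4 + t² - 5*t (z(t) = (t² + (-3 - 2)*t) - 4 = (t² - 5*t) - 4 = -4 + t² - 5*t)
-975*z(K(4)) = -975*(-4 + (2*4²)² - 10*4²) = -975*(-4 + (2*16)² - 10*16) = -975*(-4 + 32² - 5*32) = -975*(-4 + 1024 - 160) = -975*860 = -838500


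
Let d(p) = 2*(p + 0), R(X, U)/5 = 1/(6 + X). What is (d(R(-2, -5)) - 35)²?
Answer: 4225/4 ≈ 1056.3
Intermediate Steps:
R(X, U) = 5/(6 + X)
d(p) = 2*p
(d(R(-2, -5)) - 35)² = (2*(5/(6 - 2)) - 35)² = (2*(5/4) - 35)² = (5/2 - 35)² = (-65/2)² = 4225/4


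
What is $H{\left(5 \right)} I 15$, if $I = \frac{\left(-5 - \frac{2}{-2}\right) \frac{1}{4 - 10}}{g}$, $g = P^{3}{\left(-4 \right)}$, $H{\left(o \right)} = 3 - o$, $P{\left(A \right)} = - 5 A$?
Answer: $- \frac{1}{400} \approx -0.0025$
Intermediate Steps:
$g = 8000$ ($g = \left(\left(-5\right) \left(-4\right)\right)^{3} = 20^{3} = 8000$)
$I = \frac{1}{12000}$ ($I = \frac{\left(-5 - \frac{2}{-2}\right) \frac{1}{4 - 10}}{8000} = \frac{-5 - -1}{-6} \cdot \frac{1}{8000} = \left(-5 + 1\right) \left(- \frac{1}{6}\right) \frac{1}{8000} = \left(-4\right) \left(- \frac{1}{6}\right) \frac{1}{8000} = \frac{2}{3} \cdot \frac{1}{8000} = \frac{1}{12000} \approx 8.3333 \cdot 10^{-5}$)
$H{\left(5 \right)} I 15 = \left(3 - 5\right) \frac{1}{12000} \cdot 15 = \left(-2\right) \frac{1}{12000} \cdot 15 = \left(- \frac{1}{6000}\right) 15 = - \frac{1}{400}$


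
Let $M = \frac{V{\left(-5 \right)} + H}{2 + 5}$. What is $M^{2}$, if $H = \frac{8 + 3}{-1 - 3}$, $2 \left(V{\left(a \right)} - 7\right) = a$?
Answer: $\frac{1}{16} \approx 0.0625$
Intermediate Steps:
$V{\left(a \right)} = 7 + \frac{a}{2}$
$H = - \frac{11}{4}$ ($H = \frac{11}{-4} = 11 \left(- \frac{1}{4}\right) = - \frac{11}{4} \approx -2.75$)
$M = \frac{1}{4}$ ($M = \frac{\left(7 + \frac{1}{2} \left(-5\right)\right) - \frac{11}{4}}{2 + 5} = \frac{\left(7 - \frac{5}{2}\right) - \frac{11}{4}}{7} = \left(\frac{9}{2} - \frac{11}{4}\right) \frac{1}{7} = \frac{7}{4} \cdot \frac{1}{7} = \frac{1}{4} \approx 0.25$)
$M^{2} = \left(\frac{1}{4}\right)^{2} = \frac{1}{16}$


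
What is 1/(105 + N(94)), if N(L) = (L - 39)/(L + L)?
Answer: 188/19795 ≈ 0.0094973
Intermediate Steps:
N(L) = (-39 + L)/(2*L) (N(L) = (-39 + L)/((2*L)) = (-39 + L)*(1/(2*L)) = (-39 + L)/(2*L))
1/(105 + N(94)) = 1/(105 + (½)*(-39 + 94)/94) = 1/(105 + (½)*(1/94)*55) = 1/(105 + 55/188) = 1/(19795/188) = 188/19795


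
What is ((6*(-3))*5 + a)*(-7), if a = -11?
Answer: 707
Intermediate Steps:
((6*(-3))*5 + a)*(-7) = ((6*(-3))*5 - 11)*(-7) = (-18*5 - 11)*(-7) = (-90 - 11)*(-7) = -101*(-7) = 707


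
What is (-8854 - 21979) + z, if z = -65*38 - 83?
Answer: -33386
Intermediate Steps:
z = -2553 (z = -2470 - 83 = -2553)
(-8854 - 21979) + z = (-8854 - 21979) - 2553 = -30833 - 2553 = -33386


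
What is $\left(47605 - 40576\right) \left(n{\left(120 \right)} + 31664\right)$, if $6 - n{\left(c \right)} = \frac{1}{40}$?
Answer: $\frac{8904330171}{40} \approx 2.2261 \cdot 10^{8}$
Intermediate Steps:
$n{\left(c \right)} = \frac{239}{40}$ ($n{\left(c \right)} = 6 - \frac{1}{40} = \frac{239}{40}$)
$\left(47605 - 40576\right) \left(n{\left(120 \right)} + 31664\right) = \left(47605 - 40576\right) \left(\frac{239}{40} + 31664\right) = \left(47605 - 40576\right) \frac{1266799}{40} = 7029 \cdot \frac{1266799}{40} = \frac{8904330171}{40}$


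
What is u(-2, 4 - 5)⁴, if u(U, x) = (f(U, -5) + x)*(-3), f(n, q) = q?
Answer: 104976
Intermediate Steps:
u(U, x) = 15 - 3*x (u(U, x) = (-5 + x)*(-3) = 15 - 3*x)
u(-2, 4 - 5)⁴ = (15 - 3*(4 - 5))⁴ = (15 - 3*(-1))⁴ = (15 + 3)⁴ = 18⁴ = 104976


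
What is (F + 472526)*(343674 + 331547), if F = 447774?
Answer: 621405886300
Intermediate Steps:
(F + 472526)*(343674 + 331547) = (447774 + 472526)*(343674 + 331547) = 920300*675221 = 621405886300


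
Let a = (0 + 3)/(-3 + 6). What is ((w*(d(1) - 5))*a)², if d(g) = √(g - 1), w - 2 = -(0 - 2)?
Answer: 400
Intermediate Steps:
w = 4 (w = 2 - (0 - 2) = 2 - 1*(-2) = 2 + 2 = 4)
d(g) = √(-1 + g)
a = 1 (a = 3/3 = 3*(⅓) = 1)
((w*(d(1) - 5))*a)² = ((4*(√(-1 + 1) - 5))*1)² = ((4*(√0 - 5))*1)² = ((4*(0 - 5))*1)² = ((4*(-5))*1)² = (-20*1)² = (-20)² = 400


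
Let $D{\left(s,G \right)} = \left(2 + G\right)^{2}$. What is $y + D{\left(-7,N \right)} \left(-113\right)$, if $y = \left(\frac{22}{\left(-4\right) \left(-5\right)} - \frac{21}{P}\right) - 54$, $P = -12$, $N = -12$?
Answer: $- \frac{227023}{20} \approx -11351.0$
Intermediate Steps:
$y = - \frac{1023}{20}$ ($y = \left(\frac{22}{\left(-4\right) \left(-5\right)} - \frac{21}{-12}\right) - 54 = \left(\frac{22}{20} - - \frac{7}{4}\right) - 54 = \left(22 \cdot \frac{1}{20} + \frac{7}{4}\right) - 54 = \left(\frac{11}{10} + \frac{7}{4}\right) - 54 = \frac{57}{20} - 54 = - \frac{1023}{20} \approx -51.15$)
$y + D{\left(-7,N \right)} \left(-113\right) = - \frac{1023}{20} + \left(2 - 12\right)^{2} \left(-113\right) = - \frac{1023}{20} + \left(-10\right)^{2} \left(-113\right) = - \frac{1023}{20} + 100 \left(-113\right) = - \frac{1023}{20} - 11300 = - \frac{227023}{20}$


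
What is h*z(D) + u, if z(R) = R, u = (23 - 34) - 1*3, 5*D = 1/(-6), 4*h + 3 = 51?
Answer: -72/5 ≈ -14.400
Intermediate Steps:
h = 12 (h = -3/4 + (1/4)*51 = -3/4 + 51/4 = 12)
D = -1/30 (D = (1/(-6))/5 = (1*(-1/6))/5 = (1/5)*(-1/6) = -1/30 ≈ -0.033333)
u = -14 (u = -11 - 3 = -14)
h*z(D) + u = 12*(-1/30) - 14 = -2/5 - 14 = -72/5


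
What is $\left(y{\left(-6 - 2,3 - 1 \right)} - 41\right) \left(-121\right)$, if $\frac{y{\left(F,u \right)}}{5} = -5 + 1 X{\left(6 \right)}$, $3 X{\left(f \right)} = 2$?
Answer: $\frac{22748}{3} \approx 7582.7$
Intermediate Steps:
$X{\left(f \right)} = \frac{2}{3}$ ($X{\left(f \right)} = \frac{1}{3} \cdot 2 = \frac{2}{3}$)
$y{\left(F,u \right)} = - \frac{65}{3}$ ($y{\left(F,u \right)} = 5 \left(-5 + 1 \cdot \frac{2}{3}\right) = 5 \left(-5 + \frac{2}{3}\right) = 5 \left(- \frac{13}{3}\right) = - \frac{65}{3}$)
$\left(y{\left(-6 - 2,3 - 1 \right)} - 41\right) \left(-121\right) = \left(- \frac{65}{3} - 41\right) \left(-121\right) = \left(- \frac{188}{3}\right) \left(-121\right) = \frac{22748}{3}$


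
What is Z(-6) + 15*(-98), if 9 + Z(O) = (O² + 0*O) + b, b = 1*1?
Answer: -1442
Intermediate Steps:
b = 1
Z(O) = -8 + O² (Z(O) = -9 + ((O² + 0*O) + 1) = -9 + ((O² + 0) + 1) = -9 + (O² + 1) = -9 + (1 + O²) = -8 + O²)
Z(-6) + 15*(-98) = (-8 + (-6)²) + 15*(-98) = (-8 + 36) - 1470 = 28 - 1470 = -1442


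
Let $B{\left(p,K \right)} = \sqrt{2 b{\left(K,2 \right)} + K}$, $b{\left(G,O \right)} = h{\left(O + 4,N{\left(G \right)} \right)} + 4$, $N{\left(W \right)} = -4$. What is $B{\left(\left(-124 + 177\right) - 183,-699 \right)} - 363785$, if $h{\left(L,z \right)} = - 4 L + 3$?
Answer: $-363785 + i \sqrt{733} \approx -3.6379 \cdot 10^{5} + 27.074 i$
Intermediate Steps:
$h{\left(L,z \right)} = 3 - 4 L$
$b{\left(G,O \right)} = -9 - 4 O$ ($b{\left(G,O \right)} = \left(3 - 4 \left(O + 4\right)\right) + 4 = \left(3 - 4 \left(4 + O\right)\right) + 4 = \left(3 - \left(16 + 4 O\right)\right) + 4 = \left(-13 - 4 O\right) + 4 = -9 - 4 O$)
$B{\left(p,K \right)} = \sqrt{-34 + K}$ ($B{\left(p,K \right)} = \sqrt{2 \left(-9 - 8\right) + K} = \sqrt{2 \left(-17\right) + K} = \sqrt{-34 + K}$)
$B{\left(\left(-124 + 177\right) - 183,-699 \right)} - 363785 = \sqrt{-34 - 699} - 363785 = \sqrt{-733} - 363785 = i \sqrt{733} - 363785 = -363785 + i \sqrt{733}$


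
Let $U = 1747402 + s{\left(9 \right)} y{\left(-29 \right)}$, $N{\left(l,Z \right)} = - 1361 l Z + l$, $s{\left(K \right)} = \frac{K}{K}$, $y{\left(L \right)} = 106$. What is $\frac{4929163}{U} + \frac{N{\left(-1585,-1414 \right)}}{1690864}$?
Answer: $- \frac{190072187897681}{105528513104} \approx -1801.1$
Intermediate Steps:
$s{\left(K \right)} = 1$
$N{\left(l,Z \right)} = l - 1361 Z l$ ($N{\left(l,Z \right)} = - 1361 Z l + l = l - 1361 Z l$)
$U = 1747508$ ($U = 1747402 + 1 \cdot 106 = 1747402 + 106 = 1747508$)
$\frac{4929163}{U} + \frac{N{\left(-1585,-1414 \right)}}{1690864} = \frac{4929163}{1747508} + \frac{\left(-1585\right) \left(1 - -1924454\right)}{1690864} = 4929163 \cdot \frac{1}{1747508} + - 1585 \left(1 + 1924454\right) \frac{1}{1690864} = \frac{4929163}{1747508} + \left(-1585\right) 1924455 \cdot \frac{1}{1690864} = \frac{4929163}{1747508} - \frac{3050261175}{1690864} = - \frac{190072187897681}{105528513104}$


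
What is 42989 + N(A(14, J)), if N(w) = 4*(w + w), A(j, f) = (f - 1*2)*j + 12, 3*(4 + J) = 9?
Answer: 42749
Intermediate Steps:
J = -1 (J = -4 + (⅓)*9 = -4 + 3 = -1)
A(j, f) = 12 + j*(-2 + f) (A(j, f) = (f - 2)*j + 12 = (-2 + f)*j + 12 = j*(-2 + f) + 12 = 12 + j*(-2 + f))
N(w) = 8*w (N(w) = 4*(2*w) = 8*w)
42989 + N(A(14, J)) = 42989 + 8*(12 - 2*14 - 1*14) = 42989 + 8*(12 - 28 - 14) = 42989 + 8*(-30) = 42989 - 240 = 42749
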